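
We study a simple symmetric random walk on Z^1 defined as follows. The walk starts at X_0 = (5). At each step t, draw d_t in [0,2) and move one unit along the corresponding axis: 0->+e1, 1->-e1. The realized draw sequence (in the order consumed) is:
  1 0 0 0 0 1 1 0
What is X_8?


t=0: X=(5), d=1 → -e1, X_1=(4)
t=1: X=(4), d=0 → +e1, X_2=(5)
t=2: X=(5), d=0 → +e1, X_3=(6)
t=3: X=(6), d=0 → +e1, X_4=(7)
t=4: X=(7), d=0 → +e1, X_5=(8)
t=5: X=(8), d=1 → -e1, X_6=(7)
t=6: X=(7), d=1 → -e1, X_7=(6)
t=7: X=(6), d=0 → +e1, X_8=(7)

(7)


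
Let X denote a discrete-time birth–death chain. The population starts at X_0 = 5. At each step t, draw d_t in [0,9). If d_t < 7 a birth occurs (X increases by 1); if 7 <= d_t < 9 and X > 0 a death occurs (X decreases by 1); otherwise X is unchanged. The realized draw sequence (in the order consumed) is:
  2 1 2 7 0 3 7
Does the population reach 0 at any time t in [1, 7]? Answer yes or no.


no

t=0: X=5, d=2 → birth, X_1=6
t=1: X=6, d=1 → birth, X_2=7
t=2: X=7, d=2 → birth, X_3=8
t=3: X=8, d=7 → death, X_4=7
t=4: X=7, d=0 → birth, X_5=8
t=5: X=8, d=3 → birth, X_6=9
t=6: X=9, d=7 → death, X_7=8


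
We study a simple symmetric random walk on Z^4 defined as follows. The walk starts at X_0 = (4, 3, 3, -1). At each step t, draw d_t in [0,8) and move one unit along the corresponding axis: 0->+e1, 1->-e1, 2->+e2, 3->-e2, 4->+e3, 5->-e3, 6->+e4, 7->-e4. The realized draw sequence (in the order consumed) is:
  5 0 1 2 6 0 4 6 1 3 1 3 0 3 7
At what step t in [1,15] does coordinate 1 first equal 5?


t=0: X=(4, 3, 3, -1), d=5 → -e3, X_1=(4, 3, 2, -1)
t=1: X=(4, 3, 2, -1), d=0 → +e1, X_2=(5, 3, 2, -1)
t=2: X=(5, 3, 2, -1), d=1 → -e1, X_3=(4, 3, 2, -1)
t=3: X=(4, 3, 2, -1), d=2 → +e2, X_4=(4, 4, 2, -1)
t=4: X=(4, 4, 2, -1), d=6 → +e4, X_5=(4, 4, 2, 0)
t=5: X=(4, 4, 2, 0), d=0 → +e1, X_6=(5, 4, 2, 0)
t=6: X=(5, 4, 2, 0), d=4 → +e3, X_7=(5, 4, 3, 0)
t=7: X=(5, 4, 3, 0), d=6 → +e4, X_8=(5, 4, 3, 1)
t=8: X=(5, 4, 3, 1), d=1 → -e1, X_9=(4, 4, 3, 1)
t=9: X=(4, 4, 3, 1), d=3 → -e2, X_10=(4, 3, 3, 1)
t=10: X=(4, 3, 3, 1), d=1 → -e1, X_11=(3, 3, 3, 1)
t=11: X=(3, 3, 3, 1), d=3 → -e2, X_12=(3, 2, 3, 1)
t=12: X=(3, 2, 3, 1), d=0 → +e1, X_13=(4, 2, 3, 1)
t=13: X=(4, 2, 3, 1), d=3 → -e2, X_14=(4, 1, 3, 1)
t=14: X=(4, 1, 3, 1), d=7 → -e4, X_15=(4, 1, 3, 0)

2


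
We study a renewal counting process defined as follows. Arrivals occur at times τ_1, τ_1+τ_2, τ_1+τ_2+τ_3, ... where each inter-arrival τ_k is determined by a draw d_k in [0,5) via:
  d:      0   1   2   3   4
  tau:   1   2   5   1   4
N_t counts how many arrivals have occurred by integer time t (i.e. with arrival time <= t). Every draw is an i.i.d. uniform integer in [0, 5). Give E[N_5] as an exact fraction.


5672/3125

Inter-arrival values over d=0..4: [1, 2, 5, 1, 4]
Each d has probability 1/5, so the pmf of τ is: f(1) = 2/5, f(2) = 1/5, f(4) = 1/5, f(5) = 1/5
Renewal equation for m(n) = E[N_n]: condition on τ_1 = k (if k <= n, one arrival plus a fresh copy on the remaining n−k steps): m(n) = F(n) + Σ_{k<=n} f(k)·m(n−k), where F(n) = P(τ <= n) and m(0) = 0
m(1) = F(1) = 2/5
m(2) = F(2) + f(1)·m(1) = 3/5 + 2/5·2/5 = 19/25
m(3) = F(3) + f(1)·m(2) + f(2)·m(1) = 3/5 + 2/5·19/25 + 1/5·2/5 = 123/125
m(4) = F(4) + f(1)·m(3) + f(2)·m(2) = 4/5 + 2/5·123/125 + 1/5·19/25 = 841/625
m(5) = F(5) + f(1)·m(4) + f(2)·m(3) + f(4)·m(1) = 1 + 2/5·841/625 + 1/5·123/125 + 1/5·2/5 = 5672/3125
E[N_5] = m(5) = 5672/3125


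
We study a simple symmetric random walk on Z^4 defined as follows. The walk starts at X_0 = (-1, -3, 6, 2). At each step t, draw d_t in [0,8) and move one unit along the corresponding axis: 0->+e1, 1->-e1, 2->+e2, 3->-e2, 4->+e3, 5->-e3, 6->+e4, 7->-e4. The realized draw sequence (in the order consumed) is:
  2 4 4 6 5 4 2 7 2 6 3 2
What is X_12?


(-1, 0, 8, 3)

t=0: X=(-1, -3, 6, 2), d=2 → +e2, X_1=(-1, -2, 6, 2)
t=1: X=(-1, -2, 6, 2), d=4 → +e3, X_2=(-1, -2, 7, 2)
t=2: X=(-1, -2, 7, 2), d=4 → +e3, X_3=(-1, -2, 8, 2)
t=3: X=(-1, -2, 8, 2), d=6 → +e4, X_4=(-1, -2, 8, 3)
t=4: X=(-1, -2, 8, 3), d=5 → -e3, X_5=(-1, -2, 7, 3)
t=5: X=(-1, -2, 7, 3), d=4 → +e3, X_6=(-1, -2, 8, 3)
t=6: X=(-1, -2, 8, 3), d=2 → +e2, X_7=(-1, -1, 8, 3)
t=7: X=(-1, -1, 8, 3), d=7 → -e4, X_8=(-1, -1, 8, 2)
t=8: X=(-1, -1, 8, 2), d=2 → +e2, X_9=(-1, 0, 8, 2)
t=9: X=(-1, 0, 8, 2), d=6 → +e4, X_10=(-1, 0, 8, 3)
t=10: X=(-1, 0, 8, 3), d=3 → -e2, X_11=(-1, -1, 8, 3)
t=11: X=(-1, -1, 8, 3), d=2 → +e2, X_12=(-1, 0, 8, 3)


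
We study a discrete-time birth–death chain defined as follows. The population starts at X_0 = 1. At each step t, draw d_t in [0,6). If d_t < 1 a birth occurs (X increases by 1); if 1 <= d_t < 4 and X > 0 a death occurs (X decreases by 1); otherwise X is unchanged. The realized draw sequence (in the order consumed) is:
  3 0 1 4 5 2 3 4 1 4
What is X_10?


t=0: X=1, d=3 → death, X_1=0
t=1: X=0, d=0 → birth, X_2=1
t=2: X=1, d=1 → death, X_3=0
t=3: X=0, d=4 → hold, X_4=0
t=4: X=0, d=5 → hold, X_5=0
t=5: X=0, d=2 → hold, X_6=0
t=6: X=0, d=3 → hold, X_7=0
t=7: X=0, d=4 → hold, X_8=0
t=8: X=0, d=1 → hold, X_9=0
t=9: X=0, d=4 → hold, X_10=0

0


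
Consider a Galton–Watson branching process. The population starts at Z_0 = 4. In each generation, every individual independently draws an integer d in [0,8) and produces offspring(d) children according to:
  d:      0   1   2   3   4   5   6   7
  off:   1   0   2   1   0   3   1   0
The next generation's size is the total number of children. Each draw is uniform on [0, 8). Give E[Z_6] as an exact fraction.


4

Outcome values over d=0..7: [1, 0, 2, 1, 0, 3, 1, 0]
Σy = 8, Σy² = 16, M = 8
μ = 8/8 = 1,  σ² = 16/8 − (1)² = 1
E[Z_0] = 4
E[Z_1] = 1·E[Z_0] = 4
E[Z_2] = 1·E[Z_1] = 4
E[Z_3] = 1·E[Z_2] = 4
E[Z_4] = 1·E[Z_3] = 4
E[Z_5] = 1·E[Z_4] = 4
E[Z_6] = 1·E[Z_5] = 4


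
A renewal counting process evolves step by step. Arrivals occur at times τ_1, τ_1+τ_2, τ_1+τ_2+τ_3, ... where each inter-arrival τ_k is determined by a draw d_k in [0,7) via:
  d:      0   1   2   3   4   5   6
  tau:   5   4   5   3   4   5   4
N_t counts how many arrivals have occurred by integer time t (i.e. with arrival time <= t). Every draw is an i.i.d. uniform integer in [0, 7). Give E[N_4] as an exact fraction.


Inter-arrival values over d=0..6: [5, 4, 5, 3, 4, 5, 4]
Each d has probability 1/7, so the pmf of τ is: f(3) = 1/7, f(4) = 3/7, f(5) = 3/7
Renewal equation for m(n) = E[N_n]: condition on τ_1 = k (if k <= n, one arrival plus a fresh copy on the remaining n−k steps): m(n) = F(n) + Σ_{k<=n} f(k)·m(n−k), where F(n) = P(τ <= n) and m(0) = 0
m(1) = F(1) = 0
m(2) = F(2) = 0
m(3) = F(3) = 1/7
m(4) = F(4) = 4/7
E[N_4] = m(4) = 4/7

4/7


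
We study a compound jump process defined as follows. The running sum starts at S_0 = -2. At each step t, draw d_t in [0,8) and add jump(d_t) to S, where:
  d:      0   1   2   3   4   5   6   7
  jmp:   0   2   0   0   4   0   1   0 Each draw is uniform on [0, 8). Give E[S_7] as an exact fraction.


Outcome values over d=0..7: [0, 2, 0, 0, 4, 0, 1, 0]
Σy = 7, Σy² = 21, M = 8
μ = 7/8 = 7/8,  σ² = 21/8 − (7/8)² = 119/64
E[S_7] = -2 + 7·(7/8) = 33/8

33/8


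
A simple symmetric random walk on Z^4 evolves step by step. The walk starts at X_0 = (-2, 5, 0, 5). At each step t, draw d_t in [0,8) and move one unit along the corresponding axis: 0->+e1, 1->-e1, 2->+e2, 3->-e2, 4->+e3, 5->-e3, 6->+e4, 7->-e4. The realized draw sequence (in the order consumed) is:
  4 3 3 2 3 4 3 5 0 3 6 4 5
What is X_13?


(-1, 1, 1, 6)

t=0: X=(-2, 5, 0, 5), d=4 → +e3, X_1=(-2, 5, 1, 5)
t=1: X=(-2, 5, 1, 5), d=3 → -e2, X_2=(-2, 4, 1, 5)
t=2: X=(-2, 4, 1, 5), d=3 → -e2, X_3=(-2, 3, 1, 5)
t=3: X=(-2, 3, 1, 5), d=2 → +e2, X_4=(-2, 4, 1, 5)
t=4: X=(-2, 4, 1, 5), d=3 → -e2, X_5=(-2, 3, 1, 5)
t=5: X=(-2, 3, 1, 5), d=4 → +e3, X_6=(-2, 3, 2, 5)
t=6: X=(-2, 3, 2, 5), d=3 → -e2, X_7=(-2, 2, 2, 5)
t=7: X=(-2, 2, 2, 5), d=5 → -e3, X_8=(-2, 2, 1, 5)
t=8: X=(-2, 2, 1, 5), d=0 → +e1, X_9=(-1, 2, 1, 5)
t=9: X=(-1, 2, 1, 5), d=3 → -e2, X_10=(-1, 1, 1, 5)
t=10: X=(-1, 1, 1, 5), d=6 → +e4, X_11=(-1, 1, 1, 6)
t=11: X=(-1, 1, 1, 6), d=4 → +e3, X_12=(-1, 1, 2, 6)
t=12: X=(-1, 1, 2, 6), d=5 → -e3, X_13=(-1, 1, 1, 6)


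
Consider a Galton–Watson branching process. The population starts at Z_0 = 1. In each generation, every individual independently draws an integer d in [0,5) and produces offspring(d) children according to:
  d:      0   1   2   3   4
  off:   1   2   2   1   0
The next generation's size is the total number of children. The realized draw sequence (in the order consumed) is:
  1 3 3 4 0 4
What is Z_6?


gen 0: Z_0=1, draws=[1], offspring=[2], Z_1=2
gen 1: Z_1=2, draws=[3, 3], offspring=[1, 1], Z_2=2
gen 2: Z_2=2, draws=[4, 0], offspring=[0, 1], Z_3=1
gen 3: Z_3=1, draws=[4], offspring=[0], Z_4=0
gen 4: Z_4=0, draws=[], offspring=[], Z_5=0
gen 5: Z_5=0, draws=[], offspring=[], Z_6=0

0


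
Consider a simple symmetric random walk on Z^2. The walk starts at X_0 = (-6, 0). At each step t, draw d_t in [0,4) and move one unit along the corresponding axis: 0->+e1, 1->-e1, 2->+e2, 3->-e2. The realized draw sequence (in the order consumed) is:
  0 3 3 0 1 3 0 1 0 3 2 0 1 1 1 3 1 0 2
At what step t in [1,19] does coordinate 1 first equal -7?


17

t=0: X=(-6, 0), d=0 → +e1, X_1=(-5, 0)
t=1: X=(-5, 0), d=3 → -e2, X_2=(-5, -1)
t=2: X=(-5, -1), d=3 → -e2, X_3=(-5, -2)
t=3: X=(-5, -2), d=0 → +e1, X_4=(-4, -2)
t=4: X=(-4, -2), d=1 → -e1, X_5=(-5, -2)
t=5: X=(-5, -2), d=3 → -e2, X_6=(-5, -3)
t=6: X=(-5, -3), d=0 → +e1, X_7=(-4, -3)
t=7: X=(-4, -3), d=1 → -e1, X_8=(-5, -3)
t=8: X=(-5, -3), d=0 → +e1, X_9=(-4, -3)
t=9: X=(-4, -3), d=3 → -e2, X_10=(-4, -4)
t=10: X=(-4, -4), d=2 → +e2, X_11=(-4, -3)
t=11: X=(-4, -3), d=0 → +e1, X_12=(-3, -3)
t=12: X=(-3, -3), d=1 → -e1, X_13=(-4, -3)
t=13: X=(-4, -3), d=1 → -e1, X_14=(-5, -3)
t=14: X=(-5, -3), d=1 → -e1, X_15=(-6, -3)
t=15: X=(-6, -3), d=3 → -e2, X_16=(-6, -4)
t=16: X=(-6, -4), d=1 → -e1, X_17=(-7, -4)
t=17: X=(-7, -4), d=0 → +e1, X_18=(-6, -4)
t=18: X=(-6, -4), d=2 → +e2, X_19=(-6, -3)


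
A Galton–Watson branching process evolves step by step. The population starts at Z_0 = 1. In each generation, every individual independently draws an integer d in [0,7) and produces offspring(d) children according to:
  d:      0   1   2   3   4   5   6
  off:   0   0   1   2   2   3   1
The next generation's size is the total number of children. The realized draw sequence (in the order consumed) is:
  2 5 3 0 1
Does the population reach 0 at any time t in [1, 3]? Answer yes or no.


no

gen 0: Z_0=1, draws=[2], offspring=[1], Z_1=1
gen 1: Z_1=1, draws=[5], offspring=[3], Z_2=3
gen 2: Z_2=3, draws=[3, 0, 1], offspring=[2, 0, 0], Z_3=2


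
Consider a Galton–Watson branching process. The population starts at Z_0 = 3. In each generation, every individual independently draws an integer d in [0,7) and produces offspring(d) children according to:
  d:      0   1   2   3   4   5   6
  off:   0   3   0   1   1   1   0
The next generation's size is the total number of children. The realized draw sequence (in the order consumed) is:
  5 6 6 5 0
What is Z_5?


gen 0: Z_0=3, draws=[5, 6, 6], offspring=[1, 0, 0], Z_1=1
gen 1: Z_1=1, draws=[5], offspring=[1], Z_2=1
gen 2: Z_2=1, draws=[0], offspring=[0], Z_3=0
gen 3: Z_3=0, draws=[], offspring=[], Z_4=0
gen 4: Z_4=0, draws=[], offspring=[], Z_5=0

0


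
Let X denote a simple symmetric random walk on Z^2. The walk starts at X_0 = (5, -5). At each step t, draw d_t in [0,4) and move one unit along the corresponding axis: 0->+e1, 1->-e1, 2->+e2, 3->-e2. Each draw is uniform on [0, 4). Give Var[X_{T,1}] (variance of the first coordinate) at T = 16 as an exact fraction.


8

Outcome values over d=0..3: [1, -1, 0, 0]
Σy = 0, Σy² = 2, M = 4
μ = 0/4 = 0,  σ² = 2/4 − (0)² = 1/2
Independent increments: Var[X_16] = 16·σ² = 16·(1/2) = 8


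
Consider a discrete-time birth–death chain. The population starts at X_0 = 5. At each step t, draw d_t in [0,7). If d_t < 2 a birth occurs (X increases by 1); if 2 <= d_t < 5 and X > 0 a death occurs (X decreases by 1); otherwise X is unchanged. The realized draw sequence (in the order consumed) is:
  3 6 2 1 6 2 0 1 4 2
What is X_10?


t=0: X=5, d=3 → death, X_1=4
t=1: X=4, d=6 → hold, X_2=4
t=2: X=4, d=2 → death, X_3=3
t=3: X=3, d=1 → birth, X_4=4
t=4: X=4, d=6 → hold, X_5=4
t=5: X=4, d=2 → death, X_6=3
t=6: X=3, d=0 → birth, X_7=4
t=7: X=4, d=1 → birth, X_8=5
t=8: X=5, d=4 → death, X_9=4
t=9: X=4, d=2 → death, X_10=3

3


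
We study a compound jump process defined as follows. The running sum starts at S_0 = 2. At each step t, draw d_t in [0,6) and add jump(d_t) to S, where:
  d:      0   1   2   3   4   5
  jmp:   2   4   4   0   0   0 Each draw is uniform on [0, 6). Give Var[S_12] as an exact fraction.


116/3

Outcome values over d=0..5: [2, 4, 4, 0, 0, 0]
Σy = 10, Σy² = 36, M = 6
μ = 10/6 = 5/3,  σ² = 36/6 − (5/3)² = 29/9
Independent increments: Var[S_12] = 12·σ² = 12·(29/9) = 116/3


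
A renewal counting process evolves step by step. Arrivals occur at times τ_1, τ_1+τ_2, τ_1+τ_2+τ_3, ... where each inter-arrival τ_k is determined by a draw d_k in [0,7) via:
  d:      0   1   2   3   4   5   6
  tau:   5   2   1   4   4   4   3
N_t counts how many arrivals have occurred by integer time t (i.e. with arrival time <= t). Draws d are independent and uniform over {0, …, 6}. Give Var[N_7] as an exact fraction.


Inter-arrival values over d=0..6: [5, 2, 1, 4, 4, 4, 3]
Each d has probability 1/7, so the pmf of τ is: f(1) = 1/7, f(2) = 1/7, f(3) = 1/7, f(4) = 3/7, f(5) = 1/7
Let p_n(j) = P(N_n = j), with p_0 = [1]. Condition on τ_1: p_n(0) = P(τ > n), and for j >= 1, p_n(j) = Σ_{k<=n} f(k)·p_{n−k}(j−1)
p_1 = [6/7, 1/7]  (j = 0..1)
p_2 = [5/7, 13/49, 1/49]  (j = 0..2)
p_3 = [4/7, 18/49, 20/343, 1/343]  (j = 0..3)
p_4 = [1/7, 36/49, 38/343, 27/2401, 1/2401]  (j = 0..4)
p_5 = [0, 5/7, 88/343, 65/2401, 34/16807, 1/16807]  (j = 0..5)
p_6 = [0, 26/49, 135/343, 167/2401, 99/16807, 41/117649, 1/117649]  (j = 0..6)
p_7 = [0, 18/49, 164/343, 328/2401, 40/2401, 20/16807, 48/823543, 1/823543]  (j = 0..7)
E[N_7] = Σ j·p_7(j) = 1487641/823543;  E[N_7²] = Σ j²·p_7(j) = 3135915/823543
Var[N_7] = 3135915/823543 − (1487641/823543)² = 369485101964/678223072849

369485101964/678223072849


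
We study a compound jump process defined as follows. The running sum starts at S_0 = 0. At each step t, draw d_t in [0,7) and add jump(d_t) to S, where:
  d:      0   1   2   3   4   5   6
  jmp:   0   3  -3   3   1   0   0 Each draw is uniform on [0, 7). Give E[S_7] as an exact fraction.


Outcome values over d=0..6: [0, 3, -3, 3, 1, 0, 0]
Σy = 4, Σy² = 28, M = 7
μ = 4/7 = 4/7,  σ² = 28/7 − (4/7)² = 180/49
E[S_7] = 0 + 7·(4/7) = 4

4


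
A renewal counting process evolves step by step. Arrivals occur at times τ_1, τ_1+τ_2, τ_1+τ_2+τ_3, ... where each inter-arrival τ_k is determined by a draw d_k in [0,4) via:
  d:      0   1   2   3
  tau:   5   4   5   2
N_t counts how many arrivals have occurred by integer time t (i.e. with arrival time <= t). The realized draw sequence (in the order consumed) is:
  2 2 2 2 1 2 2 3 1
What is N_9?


draw d_1=2: τ_1=5, arrival time A_1=5
draw d_2=2: τ_2=5, arrival time A_2=10
draw d_3=2: τ_3=5, arrival time A_3=15
draw d_4=2: τ_4=5, arrival time A_4=20
draw d_5=1: τ_5=4, arrival time A_5=24
draw d_6=2: τ_6=5, arrival time A_6=29
draw d_7=2: τ_7=5, arrival time A_7=34
draw d_8=3: τ_8=2, arrival time A_8=36
draw d_9=1: τ_9=4, arrival time A_9=40
N_t over t=0..9: 0:0 1:0 2:0 3:0 4:0 5:1 6:1 7:1 8:1 9:1

1


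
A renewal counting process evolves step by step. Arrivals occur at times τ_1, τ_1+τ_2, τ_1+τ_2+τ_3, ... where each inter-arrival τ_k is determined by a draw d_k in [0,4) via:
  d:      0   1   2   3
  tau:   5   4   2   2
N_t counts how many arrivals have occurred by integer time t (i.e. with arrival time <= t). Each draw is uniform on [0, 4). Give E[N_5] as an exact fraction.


5/4

Inter-arrival values over d=0..3: [5, 4, 2, 2]
Each d has probability 1/4, so the pmf of τ is: f(2) = 1/2, f(4) = 1/4, f(5) = 1/4
Renewal equation for m(n) = E[N_n]: condition on τ_1 = k (if k <= n, one arrival plus a fresh copy on the remaining n−k steps): m(n) = F(n) + Σ_{k<=n} f(k)·m(n−k), where F(n) = P(τ <= n) and m(0) = 0
m(1) = F(1) = 0
m(2) = F(2) = 1/2
m(3) = F(3) = 1/2
m(4) = F(4) + f(2)·m(2) = 3/4 + 1/2·1/2 = 1
m(5) = F(5) + f(2)·m(3) = 1 + 1/2·1/2 = 5/4
E[N_5] = m(5) = 5/4


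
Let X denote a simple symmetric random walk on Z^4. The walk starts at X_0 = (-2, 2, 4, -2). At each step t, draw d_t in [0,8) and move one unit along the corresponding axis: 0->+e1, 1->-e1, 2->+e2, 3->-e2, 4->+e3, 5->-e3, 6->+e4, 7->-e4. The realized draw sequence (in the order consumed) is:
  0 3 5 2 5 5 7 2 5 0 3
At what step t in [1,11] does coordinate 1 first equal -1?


t=0: X=(-2, 2, 4, -2), d=0 → +e1, X_1=(-1, 2, 4, -2)
t=1: X=(-1, 2, 4, -2), d=3 → -e2, X_2=(-1, 1, 4, -2)
t=2: X=(-1, 1, 4, -2), d=5 → -e3, X_3=(-1, 1, 3, -2)
t=3: X=(-1, 1, 3, -2), d=2 → +e2, X_4=(-1, 2, 3, -2)
t=4: X=(-1, 2, 3, -2), d=5 → -e3, X_5=(-1, 2, 2, -2)
t=5: X=(-1, 2, 2, -2), d=5 → -e3, X_6=(-1, 2, 1, -2)
t=6: X=(-1, 2, 1, -2), d=7 → -e4, X_7=(-1, 2, 1, -3)
t=7: X=(-1, 2, 1, -3), d=2 → +e2, X_8=(-1, 3, 1, -3)
t=8: X=(-1, 3, 1, -3), d=5 → -e3, X_9=(-1, 3, 0, -3)
t=9: X=(-1, 3, 0, -3), d=0 → +e1, X_10=(0, 3, 0, -3)
t=10: X=(0, 3, 0, -3), d=3 → -e2, X_11=(0, 2, 0, -3)

1


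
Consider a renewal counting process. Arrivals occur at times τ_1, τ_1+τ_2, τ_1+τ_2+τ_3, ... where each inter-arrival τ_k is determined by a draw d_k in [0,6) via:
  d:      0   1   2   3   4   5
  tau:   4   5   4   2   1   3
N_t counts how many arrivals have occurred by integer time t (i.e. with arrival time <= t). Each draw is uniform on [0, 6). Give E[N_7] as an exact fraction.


Inter-arrival values over d=0..5: [4, 5, 4, 2, 1, 3]
Each d has probability 1/6, so the pmf of τ is: f(1) = 1/6, f(2) = 1/6, f(3) = 1/6, f(4) = 1/3, f(5) = 1/6
Renewal equation for m(n) = E[N_n]: condition on τ_1 = k (if k <= n, one arrival plus a fresh copy on the remaining n−k steps): m(n) = F(n) + Σ_{k<=n} f(k)·m(n−k), where F(n) = P(τ <= n) and m(0) = 0
m(1) = F(1) = 1/6
m(2) = F(2) + f(1)·m(1) = 1/3 + 1/6·1/6 = 13/36
m(3) = F(3) + f(1)·m(2) + f(2)·m(1) = 1/2 + 1/6·13/36 + 1/6·1/6 = 127/216
m(4) = F(4) + f(1)·m(3) + f(2)·m(2) + f(3)·m(1) = 5/6 + 1/6·127/216 + 1/6·13/36 + 1/6·1/6 = 1321/1296
m(5) = F(5) + f(1)·m(4) + f(2)·m(3) + f(3)·m(2) + f(4)·m(1) = 1 + 1/6·1321/1296 + 1/6·127/216 + 1/6·13/36 + 1/3·1/6 = 10759/7776
m(6) = F(6) + f(1)·m(5) + f(2)·m(4) + f(3)·m(3) + f(4)·m(2) + f(5)·m(1) = 1 + 1/6·10759/7776 + 1/6·1321/1296 + 1/6·127/216 + 1/3·13/36 + 1/6·1/6 = 76825/46656
m(7) = F(7) + f(1)·m(6) + f(2)·m(5) + f(3)·m(4) + f(4)·m(3) + f(5)·m(2) = 1 + 1/6·76825/46656 + 1/6·10759/7776 + 1/6·1321/1296 + 1/3·127/216 + 1/6·13/36 = 540583/279936
E[N_7] = m(7) = 540583/279936

540583/279936


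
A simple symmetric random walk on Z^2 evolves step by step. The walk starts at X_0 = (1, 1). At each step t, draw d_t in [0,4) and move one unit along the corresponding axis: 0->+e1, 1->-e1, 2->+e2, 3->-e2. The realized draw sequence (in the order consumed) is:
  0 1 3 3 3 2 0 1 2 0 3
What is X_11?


(2, -1)

t=0: X=(1, 1), d=0 → +e1, X_1=(2, 1)
t=1: X=(2, 1), d=1 → -e1, X_2=(1, 1)
t=2: X=(1, 1), d=3 → -e2, X_3=(1, 0)
t=3: X=(1, 0), d=3 → -e2, X_4=(1, -1)
t=4: X=(1, -1), d=3 → -e2, X_5=(1, -2)
t=5: X=(1, -2), d=2 → +e2, X_6=(1, -1)
t=6: X=(1, -1), d=0 → +e1, X_7=(2, -1)
t=7: X=(2, -1), d=1 → -e1, X_8=(1, -1)
t=8: X=(1, -1), d=2 → +e2, X_9=(1, 0)
t=9: X=(1, 0), d=0 → +e1, X_10=(2, 0)
t=10: X=(2, 0), d=3 → -e2, X_11=(2, -1)


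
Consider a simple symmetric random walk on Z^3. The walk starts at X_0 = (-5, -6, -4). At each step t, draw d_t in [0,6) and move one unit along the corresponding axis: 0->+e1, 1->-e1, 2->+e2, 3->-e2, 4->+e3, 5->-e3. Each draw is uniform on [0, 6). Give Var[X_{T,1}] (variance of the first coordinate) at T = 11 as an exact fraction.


Outcome values over d=0..5: [1, -1, 0, 0, 0, 0]
Σy = 0, Σy² = 2, M = 6
μ = 0/6 = 0,  σ² = 2/6 − (0)² = 1/3
Independent increments: Var[X_11] = 11·σ² = 11·(1/3) = 11/3

11/3


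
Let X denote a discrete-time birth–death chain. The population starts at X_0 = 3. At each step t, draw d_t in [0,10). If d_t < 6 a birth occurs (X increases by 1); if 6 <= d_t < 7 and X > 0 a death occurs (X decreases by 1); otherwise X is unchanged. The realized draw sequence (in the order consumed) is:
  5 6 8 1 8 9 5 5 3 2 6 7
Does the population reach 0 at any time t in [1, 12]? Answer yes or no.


t=0: X=3, d=5 → birth, X_1=4
t=1: X=4, d=6 → death, X_2=3
t=2: X=3, d=8 → hold, X_3=3
t=3: X=3, d=1 → birth, X_4=4
t=4: X=4, d=8 → hold, X_5=4
t=5: X=4, d=9 → hold, X_6=4
t=6: X=4, d=5 → birth, X_7=5
t=7: X=5, d=5 → birth, X_8=6
t=8: X=6, d=3 → birth, X_9=7
t=9: X=7, d=2 → birth, X_10=8
t=10: X=8, d=6 → death, X_11=7
t=11: X=7, d=7 → hold, X_12=7

no


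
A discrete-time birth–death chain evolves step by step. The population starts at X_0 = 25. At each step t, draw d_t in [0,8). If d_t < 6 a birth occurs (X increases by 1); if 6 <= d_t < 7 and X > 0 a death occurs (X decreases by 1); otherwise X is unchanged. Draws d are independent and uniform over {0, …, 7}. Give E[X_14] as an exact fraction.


X can drop by at most 1 per step and X_0 = 25 > T = 14, so X_t >= 25 − t >= 11 > 0 for every t <= 14: the floor at 0 (the 'and X > 0' condition) never binds. Hence X_14 = X_0 + Σ_{t<14} Y_t with i.i.d. increments Y_t = y(d_t) ∈ {+1, −1, 0}.
Outcome values over d=0..7: [1, 1, 1, 1, 1, 1, -1, 0]
Σy = 5, Σy² = 7, M = 8
μ = 5/8 = 5/8,  σ² = 7/8 − (5/8)² = 31/64
E[X_14] = 25 + 14·(5/8) = 135/4

135/4


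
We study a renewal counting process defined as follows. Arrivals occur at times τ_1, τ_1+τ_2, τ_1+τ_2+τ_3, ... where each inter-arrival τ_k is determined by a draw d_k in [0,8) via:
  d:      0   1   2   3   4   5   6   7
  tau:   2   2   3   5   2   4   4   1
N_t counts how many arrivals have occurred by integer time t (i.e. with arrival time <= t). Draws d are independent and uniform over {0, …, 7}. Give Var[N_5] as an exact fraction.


Inter-arrival values over d=0..7: [2, 2, 3, 5, 2, 4, 4, 1]
Each d has probability 1/8, so the pmf of τ is: f(1) = 1/8, f(2) = 3/8, f(3) = 1/8, f(4) = 1/4, f(5) = 1/8
Let p_n(j) = P(N_n = j), with p_0 = [1]. Condition on τ_1: p_n(0) = P(τ > n), and for j >= 1, p_n(j) = Σ_{k<=n} f(k)·p_{n−k}(j−1)
p_1 = [7/8, 1/8]  (j = 0..1)
p_2 = [1/2, 31/64, 1/64]  (j = 0..2)
p_3 = [3/8, 33/64, 55/512, 1/512]  (j = 0..3)
p_4 = [1/8, 19/32, 67/256, 79/4096, 1/4096]  (j = 0..4)
p_5 = [0, 9/16, 23/64, 307/4096, 103/32768, 1/32768]  (j = 0..5)
E[N_5] = Σ j·p_5(j) = 49769/32768;  E[N_5²] = Σ j²·p_5(j) = 89313/32768
Var[N_5] = 89313/32768 − (49769/32768)² = 449655023/1073741824

449655023/1073741824


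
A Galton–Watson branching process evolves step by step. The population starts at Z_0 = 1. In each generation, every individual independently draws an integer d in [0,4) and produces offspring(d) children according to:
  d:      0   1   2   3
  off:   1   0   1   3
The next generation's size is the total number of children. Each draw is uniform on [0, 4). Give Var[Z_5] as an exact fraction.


24949375/1048576

Outcome values over d=0..3: [1, 0, 1, 3]
Σy = 5, Σy² = 11, M = 4
μ = 5/4 = 5/4,  σ² = 11/4 − (5/4)² = 19/16
V_0 = 0, E_0 = 1
V_1 = 19/16·E_0 + (5/4)²·V_0 = 19/16;  E_1 = 5/4
V_2 = 19/16·E_1 + (5/4)²·V_1 = 855/256;  E_2 = 25/16
V_3 = 19/16·E_2 + (5/4)²·V_2 = 28975/4096;  E_3 = 125/64
V_4 = 19/16·E_3 + (5/4)²·V_3 = 876375/65536;  E_4 = 625/256
V_5 = 19/16·E_4 + (5/4)²·V_4 = 24949375/1048576;  E_5 = 3125/1024


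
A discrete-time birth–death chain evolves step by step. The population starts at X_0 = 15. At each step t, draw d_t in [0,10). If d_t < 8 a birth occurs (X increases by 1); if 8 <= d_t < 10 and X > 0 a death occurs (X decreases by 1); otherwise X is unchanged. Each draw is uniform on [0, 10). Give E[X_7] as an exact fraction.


96/5

X can drop by at most 1 per step and X_0 = 15 > T = 7, so X_t >= 15 − t >= 8 > 0 for every t <= 7: the floor at 0 (the 'and X > 0' condition) never binds. Hence X_7 = X_0 + Σ_{t<7} Y_t with i.i.d. increments Y_t = y(d_t) ∈ {+1, −1, 0}.
Outcome values over d=0..9: [1, 1, 1, 1, 1, 1, 1, 1, -1, -1]
Σy = 6, Σy² = 10, M = 10
μ = 6/10 = 3/5,  σ² = 10/10 − (3/5)² = 16/25
E[X_7] = 15 + 7·(3/5) = 96/5


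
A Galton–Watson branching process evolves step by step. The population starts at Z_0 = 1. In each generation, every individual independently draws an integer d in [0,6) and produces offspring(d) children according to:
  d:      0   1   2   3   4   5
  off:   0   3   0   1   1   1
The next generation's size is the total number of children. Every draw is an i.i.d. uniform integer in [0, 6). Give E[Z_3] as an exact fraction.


1

Outcome values over d=0..5: [0, 3, 0, 1, 1, 1]
Σy = 6, Σy² = 12, M = 6
μ = 6/6 = 1,  σ² = 12/6 − (1)² = 1
E[Z_0] = 1
E[Z_1] = 1·E[Z_0] = 1
E[Z_2] = 1·E[Z_1] = 1
E[Z_3] = 1·E[Z_2] = 1


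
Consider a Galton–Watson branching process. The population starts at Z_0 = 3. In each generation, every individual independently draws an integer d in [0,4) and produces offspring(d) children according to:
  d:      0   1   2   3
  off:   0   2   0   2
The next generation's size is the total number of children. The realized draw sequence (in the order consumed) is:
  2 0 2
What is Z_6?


0

gen 0: Z_0=3, draws=[2, 0, 2], offspring=[0, 0, 0], Z_1=0
gen 1: Z_1=0, draws=[], offspring=[], Z_2=0
gen 2: Z_2=0, draws=[], offspring=[], Z_3=0
gen 3: Z_3=0, draws=[], offspring=[], Z_4=0
gen 4: Z_4=0, draws=[], offspring=[], Z_5=0
gen 5: Z_5=0, draws=[], offspring=[], Z_6=0


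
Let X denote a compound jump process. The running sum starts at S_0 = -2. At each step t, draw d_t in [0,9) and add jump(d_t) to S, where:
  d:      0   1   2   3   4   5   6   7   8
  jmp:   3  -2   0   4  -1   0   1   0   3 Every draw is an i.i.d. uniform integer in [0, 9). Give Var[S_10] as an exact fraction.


2960/81

Outcome values over d=0..8: [3, -2, 0, 4, -1, 0, 1, 0, 3]
Σy = 8, Σy² = 40, M = 9
μ = 8/9 = 8/9,  σ² = 40/9 − (8/9)² = 296/81
Independent increments: Var[S_10] = 10·σ² = 10·(296/81) = 2960/81


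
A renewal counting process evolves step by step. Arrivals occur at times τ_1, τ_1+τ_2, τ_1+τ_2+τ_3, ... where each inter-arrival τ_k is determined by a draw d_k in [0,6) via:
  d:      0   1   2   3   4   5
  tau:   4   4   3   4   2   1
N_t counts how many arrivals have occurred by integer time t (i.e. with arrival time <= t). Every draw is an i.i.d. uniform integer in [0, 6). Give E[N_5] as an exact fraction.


Inter-arrival values over d=0..5: [4, 4, 3, 4, 2, 1]
Each d has probability 1/6, so the pmf of τ is: f(1) = 1/6, f(2) = 1/6, f(3) = 1/6, f(4) = 1/2
Renewal equation for m(n) = E[N_n]: condition on τ_1 = k (if k <= n, one arrival plus a fresh copy on the remaining n−k steps): m(n) = F(n) + Σ_{k<=n} f(k)·m(n−k), where F(n) = P(τ <= n) and m(0) = 0
m(1) = F(1) = 1/6
m(2) = F(2) + f(1)·m(1) = 1/3 + 1/6·1/6 = 13/36
m(3) = F(3) + f(1)·m(2) + f(2)·m(1) = 1/2 + 1/6·13/36 + 1/6·1/6 = 127/216
m(4) = F(4) + f(1)·m(3) + f(2)·m(2) + f(3)·m(1) = 1 + 1/6·127/216 + 1/6·13/36 + 1/6·1/6 = 1537/1296
m(5) = F(5) + f(1)·m(4) + f(2)·m(3) + f(3)·m(2) + f(4)·m(1) = 1 + 1/6·1537/1296 + 1/6·127/216 + 1/6·13/36 + 1/2·1/6 = 11191/7776
E[N_5] = m(5) = 11191/7776

11191/7776


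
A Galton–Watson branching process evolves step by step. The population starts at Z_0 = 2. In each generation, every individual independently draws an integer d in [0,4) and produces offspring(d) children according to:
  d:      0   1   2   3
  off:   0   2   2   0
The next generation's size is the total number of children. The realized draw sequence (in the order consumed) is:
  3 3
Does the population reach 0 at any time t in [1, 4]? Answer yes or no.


gen 0: Z_0=2, draws=[3, 3], offspring=[0, 0], Z_1=0
gen 1: Z_1=0, draws=[], offspring=[], Z_2=0
gen 2: Z_2=0, draws=[], offspring=[], Z_3=0
gen 3: Z_3=0, draws=[], offspring=[], Z_4=0

yes


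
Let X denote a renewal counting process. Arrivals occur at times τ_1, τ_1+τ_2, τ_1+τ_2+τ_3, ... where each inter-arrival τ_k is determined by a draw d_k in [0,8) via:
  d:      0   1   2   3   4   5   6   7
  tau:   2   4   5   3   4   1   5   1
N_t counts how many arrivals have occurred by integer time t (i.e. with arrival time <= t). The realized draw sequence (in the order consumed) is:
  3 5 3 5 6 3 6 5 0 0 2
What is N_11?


4

draw d_1=3: τ_1=3, arrival time A_1=3
draw d_2=5: τ_2=1, arrival time A_2=4
draw d_3=3: τ_3=3, arrival time A_3=7
draw d_4=5: τ_4=1, arrival time A_4=8
draw d_5=6: τ_5=5, arrival time A_5=13
draw d_6=3: τ_6=3, arrival time A_6=16
draw d_7=6: τ_7=5, arrival time A_7=21
draw d_8=5: τ_8=1, arrival time A_8=22
draw d_9=0: τ_9=2, arrival time A_9=24
draw d_10=0: τ_10=2, arrival time A_10=26
draw d_11=2: τ_11=5, arrival time A_11=31
N_t over t=0..11: 0:0 1:0 2:0 3:1 4:2 5:2 6:2 7:3 8:4 9:4 10:4 11:4


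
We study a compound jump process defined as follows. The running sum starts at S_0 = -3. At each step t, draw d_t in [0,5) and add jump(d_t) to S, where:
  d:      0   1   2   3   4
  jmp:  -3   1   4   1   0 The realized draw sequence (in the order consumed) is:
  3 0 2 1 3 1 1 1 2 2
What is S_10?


t=0: S=-3, d=3, jump=1, S_1=-2
t=1: S=-2, d=0, jump=-3, S_2=-5
t=2: S=-5, d=2, jump=4, S_3=-1
t=3: S=-1, d=1, jump=1, S_4=0
t=4: S=0, d=3, jump=1, S_5=1
t=5: S=1, d=1, jump=1, S_6=2
t=6: S=2, d=1, jump=1, S_7=3
t=7: S=3, d=1, jump=1, S_8=4
t=8: S=4, d=2, jump=4, S_9=8
t=9: S=8, d=2, jump=4, S_10=12

12


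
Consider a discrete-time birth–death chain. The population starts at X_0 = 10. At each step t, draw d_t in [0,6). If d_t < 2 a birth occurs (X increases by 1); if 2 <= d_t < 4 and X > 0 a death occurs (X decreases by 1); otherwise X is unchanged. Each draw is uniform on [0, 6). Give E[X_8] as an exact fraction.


10

X can drop by at most 1 per step and X_0 = 10 > T = 8, so X_t >= 10 − t >= 2 > 0 for every t <= 8: the floor at 0 (the 'and X > 0' condition) never binds. Hence X_8 = X_0 + Σ_{t<8} Y_t with i.i.d. increments Y_t = y(d_t) ∈ {+1, −1, 0}.
Outcome values over d=0..5: [1, 1, -1, -1, 0, 0]
Σy = 0, Σy² = 4, M = 6
μ = 0/6 = 0,  σ² = 4/6 − (0)² = 2/3
E[X_8] = 10 + 8·(0) = 10


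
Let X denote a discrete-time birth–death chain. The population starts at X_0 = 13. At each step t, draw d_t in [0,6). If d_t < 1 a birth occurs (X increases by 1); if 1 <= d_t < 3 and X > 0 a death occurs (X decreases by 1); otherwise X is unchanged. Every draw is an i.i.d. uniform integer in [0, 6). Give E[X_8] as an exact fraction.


35/3

X can drop by at most 1 per step and X_0 = 13 > T = 8, so X_t >= 13 − t >= 5 > 0 for every t <= 8: the floor at 0 (the 'and X > 0' condition) never binds. Hence X_8 = X_0 + Σ_{t<8} Y_t with i.i.d. increments Y_t = y(d_t) ∈ {+1, −1, 0}.
Outcome values over d=0..5: [1, -1, -1, 0, 0, 0]
Σy = -1, Σy² = 3, M = 6
μ = -1/6 = -1/6,  σ² = 3/6 − (-1/6)² = 17/36
E[X_8] = 13 + 8·(-1/6) = 35/3


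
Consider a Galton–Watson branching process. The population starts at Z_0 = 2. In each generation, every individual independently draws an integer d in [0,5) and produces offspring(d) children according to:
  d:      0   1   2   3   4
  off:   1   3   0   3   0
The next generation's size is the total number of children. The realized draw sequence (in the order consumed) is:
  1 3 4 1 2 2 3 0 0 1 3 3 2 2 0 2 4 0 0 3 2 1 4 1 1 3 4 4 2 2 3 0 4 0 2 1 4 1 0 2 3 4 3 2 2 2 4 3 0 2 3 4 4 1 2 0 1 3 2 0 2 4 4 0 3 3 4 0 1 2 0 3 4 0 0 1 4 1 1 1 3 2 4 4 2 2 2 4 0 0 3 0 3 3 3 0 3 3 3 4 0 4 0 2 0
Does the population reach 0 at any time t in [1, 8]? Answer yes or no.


no

gen 0: Z_0=2, draws=[1, 3], offspring=[3, 3], Z_1=6
gen 1: Z_1=6, draws=[4, 1, 2, 2, 3, 0], offspring=[0, 3, 0, 0, 3, 1], Z_2=7
gen 2: Z_2=7, draws=[0, 1, 3, 3, 2, 2, 0], offspring=[1, 3, 3, 3, 0, 0, 1], Z_3=11
gen 3: Z_3=11, draws=[2, 4, 0, 0, 3, 2, 1, 4, 1, 1, 3], offspring=[0, 0, 1, 1, 3, 0, 3, 0, 3, 3, 3], Z_4=17
gen 4: Z_4=17, draws=[4, 4, 2, 2, 3, 0, 4, 0, 2, 1, 4, 1, 0, 2, 3, 4, 3], offspring=[0, 0, 0, 0, 3, 1, 0, 1, 0, 3, 0, 3, 1, 0, 3, 0, 3], Z_5=18
gen 5: Z_5=18, draws=[2, 2, 2, 4, 3, 0, 2, 3, 4, 4, 1, 2, 0, 1, 3, 2, 0, 2], offspring=[0, 0, 0, 0, 3, 1, 0, 3, 0, 0, 3, 0, 1, 3, 3, 0, 1, 0], Z_6=18
gen 6: Z_6=18, draws=[4, 4, 0, 3, 3, 4, 0, 1, 2, 0, 3, 4, 0, 0, 1, 4, 1, 1], offspring=[0, 0, 1, 3, 3, 0, 1, 3, 0, 1, 3, 0, 1, 1, 3, 0, 3, 3], Z_7=26
gen 7: Z_7=26, draws=[1, 3, 2, 4, 4, 2, 2, 2, 4, 0, 0, 3, 0, 3, 3, 3, 0, 3, 3, 3, 4, 0, 4, 0, 2, 0], offspring=[3, 3, 0, 0, 0, 0, 0, 0, 0, 1, 1, 3, 1, 3, 3, 3, 1, 3, 3, 3, 0, 1, 0, 1, 0, 1], Z_8=34


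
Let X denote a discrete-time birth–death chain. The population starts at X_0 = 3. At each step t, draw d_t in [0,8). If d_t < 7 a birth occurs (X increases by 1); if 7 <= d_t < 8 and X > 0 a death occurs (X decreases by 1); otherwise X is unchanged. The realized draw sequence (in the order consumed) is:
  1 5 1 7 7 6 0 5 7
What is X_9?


6

t=0: X=3, d=1 → birth, X_1=4
t=1: X=4, d=5 → birth, X_2=5
t=2: X=5, d=1 → birth, X_3=6
t=3: X=6, d=7 → death, X_4=5
t=4: X=5, d=7 → death, X_5=4
t=5: X=4, d=6 → birth, X_6=5
t=6: X=5, d=0 → birth, X_7=6
t=7: X=6, d=5 → birth, X_8=7
t=8: X=7, d=7 → death, X_9=6


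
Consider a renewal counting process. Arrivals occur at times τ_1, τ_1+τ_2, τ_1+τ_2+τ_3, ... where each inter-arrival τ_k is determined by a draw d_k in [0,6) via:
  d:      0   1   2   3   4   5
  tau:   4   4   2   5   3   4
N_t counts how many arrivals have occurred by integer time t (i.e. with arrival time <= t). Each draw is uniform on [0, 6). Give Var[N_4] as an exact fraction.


227/1296

Inter-arrival values over d=0..5: [4, 4, 2, 5, 3, 4]
Each d has probability 1/6, so the pmf of τ is: f(2) = 1/6, f(3) = 1/6, f(4) = 1/2, f(5) = 1/6
Let p_n(j) = P(N_n = j), with p_0 = [1]. Condition on τ_1: p_n(0) = P(τ > n), and for j >= 1, p_n(j) = Σ_{k<=n} f(k)·p_{n−k}(j−1)
p_1 = [1]  (j = 0)
p_2 = [5/6, 1/6]  (j = 0..1)
p_3 = [2/3, 1/3]  (j = 0..1)
p_4 = [1/6, 29/36, 1/36]  (j = 0..2)
E[N_4] = Σ j·p_4(j) = 31/36;  E[N_4²] = Σ j²·p_4(j) = 11/12
Var[N_4] = 11/12 − (31/36)² = 227/1296


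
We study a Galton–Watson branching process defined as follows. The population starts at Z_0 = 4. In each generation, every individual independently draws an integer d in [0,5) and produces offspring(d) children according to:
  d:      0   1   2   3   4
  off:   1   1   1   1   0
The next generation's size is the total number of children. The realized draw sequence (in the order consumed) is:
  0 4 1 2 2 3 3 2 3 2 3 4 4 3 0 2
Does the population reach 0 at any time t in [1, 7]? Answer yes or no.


no

gen 0: Z_0=4, draws=[0, 4, 1, 2], offspring=[1, 0, 1, 1], Z_1=3
gen 1: Z_1=3, draws=[2, 3, 3], offspring=[1, 1, 1], Z_2=3
gen 2: Z_2=3, draws=[2, 3, 2], offspring=[1, 1, 1], Z_3=3
gen 3: Z_3=3, draws=[3, 4, 4], offspring=[1, 0, 0], Z_4=1
gen 4: Z_4=1, draws=[3], offspring=[1], Z_5=1
gen 5: Z_5=1, draws=[0], offspring=[1], Z_6=1
gen 6: Z_6=1, draws=[2], offspring=[1], Z_7=1


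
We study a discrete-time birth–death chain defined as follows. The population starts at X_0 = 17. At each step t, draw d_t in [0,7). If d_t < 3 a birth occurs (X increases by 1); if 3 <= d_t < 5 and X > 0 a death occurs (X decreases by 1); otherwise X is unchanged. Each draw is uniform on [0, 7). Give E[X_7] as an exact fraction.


X can drop by at most 1 per step and X_0 = 17 > T = 7, so X_t >= 17 − t >= 10 > 0 for every t <= 7: the floor at 0 (the 'and X > 0' condition) never binds. Hence X_7 = X_0 + Σ_{t<7} Y_t with i.i.d. increments Y_t = y(d_t) ∈ {+1, −1, 0}.
Outcome values over d=0..6: [1, 1, 1, -1, -1, 0, 0]
Σy = 1, Σy² = 5, M = 7
μ = 1/7 = 1/7,  σ² = 5/7 − (1/7)² = 34/49
E[X_7] = 17 + 7·(1/7) = 18

18


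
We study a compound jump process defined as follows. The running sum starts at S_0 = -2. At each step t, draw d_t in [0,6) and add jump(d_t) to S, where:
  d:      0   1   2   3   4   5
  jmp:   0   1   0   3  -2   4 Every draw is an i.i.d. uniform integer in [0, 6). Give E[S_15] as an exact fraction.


Outcome values over d=0..5: [0, 1, 0, 3, -2, 4]
Σy = 6, Σy² = 30, M = 6
μ = 6/6 = 1,  σ² = 30/6 − (1)² = 4
E[S_15] = -2 + 15·(1) = 13

13


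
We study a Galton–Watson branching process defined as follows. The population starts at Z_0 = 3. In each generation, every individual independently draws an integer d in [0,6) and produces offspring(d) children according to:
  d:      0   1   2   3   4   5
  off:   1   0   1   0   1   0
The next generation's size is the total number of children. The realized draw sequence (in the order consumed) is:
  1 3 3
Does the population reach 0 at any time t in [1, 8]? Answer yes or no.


yes

gen 0: Z_0=3, draws=[1, 3, 3], offspring=[0, 0, 0], Z_1=0
gen 1: Z_1=0, draws=[], offspring=[], Z_2=0
gen 2: Z_2=0, draws=[], offspring=[], Z_3=0
gen 3: Z_3=0, draws=[], offspring=[], Z_4=0
gen 4: Z_4=0, draws=[], offspring=[], Z_5=0
gen 5: Z_5=0, draws=[], offspring=[], Z_6=0
gen 6: Z_6=0, draws=[], offspring=[], Z_7=0
gen 7: Z_7=0, draws=[], offspring=[], Z_8=0


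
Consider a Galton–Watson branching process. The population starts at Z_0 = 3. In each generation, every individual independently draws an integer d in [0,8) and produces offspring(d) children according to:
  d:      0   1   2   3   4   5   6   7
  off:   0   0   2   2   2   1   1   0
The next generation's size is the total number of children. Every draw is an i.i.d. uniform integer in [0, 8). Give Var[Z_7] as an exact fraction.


Outcome values over d=0..7: [0, 0, 2, 2, 2, 1, 1, 0]
Σy = 8, Σy² = 14, M = 8
μ = 8/8 = 1,  σ² = 14/8 − (1)² = 3/4
V_0 = 0, E_0 = 3
V_1 = 3/4·E_0 + (1)²·V_0 = 9/4;  E_1 = 3
V_2 = 3/4·E_1 + (1)²·V_1 = 9/2;  E_2 = 3
V_3 = 3/4·E_2 + (1)²·V_2 = 27/4;  E_3 = 3
V_4 = 3/4·E_3 + (1)²·V_3 = 9;  E_4 = 3
V_5 = 3/4·E_4 + (1)²·V_4 = 45/4;  E_5 = 3
V_6 = 3/4·E_5 + (1)²·V_5 = 27/2;  E_6 = 3
V_7 = 3/4·E_6 + (1)²·V_6 = 63/4;  E_7 = 3

63/4


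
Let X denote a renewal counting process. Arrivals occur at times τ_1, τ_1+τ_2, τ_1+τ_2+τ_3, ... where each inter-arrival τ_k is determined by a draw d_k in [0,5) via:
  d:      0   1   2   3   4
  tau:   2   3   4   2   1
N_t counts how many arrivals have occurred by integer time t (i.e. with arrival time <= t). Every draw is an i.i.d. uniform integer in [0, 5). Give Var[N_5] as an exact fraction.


Inter-arrival values over d=0..4: [2, 3, 4, 2, 1]
Each d has probability 1/5, so the pmf of τ is: f(1) = 1/5, f(2) = 2/5, f(3) = 1/5, f(4) = 1/5
Let p_n(j) = P(N_n = j), with p_0 = [1]. Condition on τ_1: p_n(0) = P(τ > n), and for j >= 1, p_n(j) = Σ_{k<=n} f(k)·p_{n−k}(j−1)
p_1 = [4/5, 1/5]  (j = 0..1)
p_2 = [2/5, 14/25, 1/25]  (j = 0..2)
p_3 = [1/5, 3/5, 24/125, 1/125]  (j = 0..3)
p_4 = [0, 14/25, 48/125, 34/625, 1/625]  (j = 0..4)
p_5 = [0, 8/25, 63/125, 101/625, 44/3125, 1/3125]  (j = 0..5)
E[N_5] = Σ j·p_5(j) = 5846/3125;  E[N_5²] = Σ j²·p_5(j) = 12574/3125
Var[N_5] = 12574/3125 − (5846/3125)² = 5118034/9765625

5118034/9765625


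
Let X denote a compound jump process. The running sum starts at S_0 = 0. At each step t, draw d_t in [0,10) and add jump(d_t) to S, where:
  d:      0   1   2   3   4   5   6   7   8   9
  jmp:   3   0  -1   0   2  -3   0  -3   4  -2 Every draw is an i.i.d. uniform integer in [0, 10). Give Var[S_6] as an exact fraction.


Outcome values over d=0..9: [3, 0, -1, 0, 2, -3, 0, -3, 4, -2]
Σy = 0, Σy² = 52, M = 10
μ = 0/10 = 0,  σ² = 52/10 − (0)² = 26/5
Independent increments: Var[S_6] = 6·σ² = 6·(26/5) = 156/5

156/5


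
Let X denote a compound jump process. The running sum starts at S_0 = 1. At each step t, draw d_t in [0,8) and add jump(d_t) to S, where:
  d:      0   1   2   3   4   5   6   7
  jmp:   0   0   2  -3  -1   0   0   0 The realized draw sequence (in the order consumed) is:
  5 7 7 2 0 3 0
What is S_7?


0

t=0: S=1, d=5, jump=0, S_1=1
t=1: S=1, d=7, jump=0, S_2=1
t=2: S=1, d=7, jump=0, S_3=1
t=3: S=1, d=2, jump=2, S_4=3
t=4: S=3, d=0, jump=0, S_5=3
t=5: S=3, d=3, jump=-3, S_6=0
t=6: S=0, d=0, jump=0, S_7=0
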